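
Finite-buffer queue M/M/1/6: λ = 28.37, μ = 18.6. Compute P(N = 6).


ρ = λ/μ = 28.37/18.6 = 1.5253
P_K = (1−ρ)ρ^K/(1−ρ^(K+1)) = (-0.5253·12.591526)/(1 − 19.205461)
= -6.613936/-18.205461 = 0.363294

Final: 0.363294


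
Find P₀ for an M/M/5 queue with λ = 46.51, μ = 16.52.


a = λ/μ = 46.51/16.52 = 2.8154; ρ = a/c = 0.5631
Σ_{k=0}^{4} a^k/k! (terms k=0..4) = 1.00000 + 2.81538 + 3.96317 + 3.71927 + 2.61778 = 14.11560
Tail: a^5/(5!(1−ρ)) = 176.88112/(120·0.4369) = 3.37360
P₀ = 1/(14.11560 + 3.37360) = 1/17.48920 = 0.057178

Final: 0.057178


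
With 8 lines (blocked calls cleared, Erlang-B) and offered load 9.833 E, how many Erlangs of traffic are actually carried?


B(8,9.833) = 0.330437 (Erlang-B)
Carried load = a(1 − B) = 9.833·(1 − 0.330437) = 9.833·0.669563 = 6.5838 E

Final: 6.5838 Erlangs


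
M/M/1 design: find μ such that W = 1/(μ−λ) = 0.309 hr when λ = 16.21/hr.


W = 1/(μ−λ) ⇒ μ − λ = 1/W = 1/0.309 = 3.2362
μ = λ + 1/W = 16.21 + 3.2362 = 19.4462 per hr

Final: 19.4462 /hr


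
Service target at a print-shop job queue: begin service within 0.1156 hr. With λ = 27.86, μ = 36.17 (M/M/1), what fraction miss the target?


ρ = 27.86/36.17 = 0.7703
P(Wq > t) = ρ·e^{−(μ−λ)t} = 0.7703·e^{−0.9606}
= 0.7703·0.382649 = 0.294736

Final: 0.294736


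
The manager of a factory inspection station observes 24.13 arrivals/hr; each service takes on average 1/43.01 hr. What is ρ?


ρ = λ/μ = 24.13/43.01 = 0.5610

Final: 0.5610


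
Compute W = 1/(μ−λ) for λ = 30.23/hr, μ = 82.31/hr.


W = 1/(μ−λ) = 1/(82.31 − 30.23) = 1/52.08 = 0.01920 hr

Final: 0.01920 hr


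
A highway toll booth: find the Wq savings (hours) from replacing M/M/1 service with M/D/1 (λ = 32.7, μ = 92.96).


ρ = 32.7/92.96 = 0.3518
Wq(M/M/1) = ρ/(μ−λ) = 0.3518/60.26 = 0.005837 hr
Wq(M/D/1) = ρ/(2(μ−λ)) = 0.002919 hr
Savings = 0.005837 − 0.002919 = 0.002919 hr

Final: 0.002919 hr


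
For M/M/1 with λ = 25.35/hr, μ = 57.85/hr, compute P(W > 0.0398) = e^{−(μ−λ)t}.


W ~ Exponential(μ−λ) for M/M/1.
μ − λ = 57.85 − 25.35 = 32.5000
P(W > t) = e^{−(μ−λ)t} = e^{−1.2935} = 0.274309

Final: 0.274309


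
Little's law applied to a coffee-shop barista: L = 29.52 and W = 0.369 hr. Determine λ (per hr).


λ = L/W = 29.52/0.369 = 80.0000 /hr

Final: 80.0000 /hr


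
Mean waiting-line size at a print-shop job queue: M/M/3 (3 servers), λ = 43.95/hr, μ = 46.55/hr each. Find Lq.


a = λ/μ = 0.9441; ρ = a/3 = 0.3147
P₀ = 0.385425
Lq = P₀·a^c·ρ / (c!·(1−ρ)²) = 0.385425·0.84162·0.3147/(6·0.46962)
= 0.03623

Final: 0.03623


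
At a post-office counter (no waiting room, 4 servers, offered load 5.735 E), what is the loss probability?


B(c,a) = (a^c/c!) / Σ_{k=0}^{c} a^k/k!
a^4/4! = 45.073621
Σ terms (k=0..4): 1.00000 + 5.73500 + 16.44511 + 31.43757 + 45.07362 = 99.691307
B = 45.073621/99.691307 = 0.452132

Final: 0.452132


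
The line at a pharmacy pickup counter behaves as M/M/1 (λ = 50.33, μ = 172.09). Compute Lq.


ρ = 50.33/172.09 = 0.2925
Lq = ρ²/(1−ρ) = 0.08553/0.7075 = 0.1209

Final: 0.1209


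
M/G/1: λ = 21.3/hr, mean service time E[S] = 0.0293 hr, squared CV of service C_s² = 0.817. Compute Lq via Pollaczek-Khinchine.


ρ = λ·E[S] = 21.3·0.0293 = 0.6241
Lq = ρ²(1+C_s²)/(2(1−ρ)) = 0.3895·(1+0.817)/(2·0.3759)
= 0.3895·1.8170/0.7518 = 0.94132

Final: 0.94132


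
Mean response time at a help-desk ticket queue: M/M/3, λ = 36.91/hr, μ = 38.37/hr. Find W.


a = 0.9619; ρ = 0.3206; P₀ = 0.378358
Lq = P₀·a^c·ρ/(c!(1−ρ)²) = 0.03900
Wq = Lq/λ = 0.03900/36.91 = 0.001057 hr
W = Wq + 1/μ = 0.001057 + 0.02606 = 0.02712 hr

Final: 0.02712 hr


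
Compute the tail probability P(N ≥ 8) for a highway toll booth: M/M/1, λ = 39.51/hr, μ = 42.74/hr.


ρ = 39.51/42.74 = 0.9244
P(N ≥ n) = ρ^n = 0.9244^8 = 0.533310

Final: 0.533310


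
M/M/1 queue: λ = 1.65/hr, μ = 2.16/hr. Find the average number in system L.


ρ = λ/μ = 1.65/2.16 = 0.7639
L = ρ/(1−ρ) = 0.7639/(1 − 0.7639) = 0.7639/0.2361 = 3.2353

Final: 3.2353


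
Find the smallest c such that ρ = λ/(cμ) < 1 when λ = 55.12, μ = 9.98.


Stability requires cμ > λ ⇔ c > λ/μ.
λ/μ = 55.12/9.98 = 5.5230
Minimum integer c = ⌊5.5230⌋ + 1 = 6
Check: 6·9.98 = 59.88 > 55.12, while 5·9.98 = 49.90 ≤ 55.12

Final: 6 servers


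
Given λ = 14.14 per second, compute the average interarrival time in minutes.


Mean interarrival time = 1/λ = 1/14.14 second = 0.07072 second
In minutes: 0.07072 × 0.0166667 = 0.001179 min

Final: 0.001179 min


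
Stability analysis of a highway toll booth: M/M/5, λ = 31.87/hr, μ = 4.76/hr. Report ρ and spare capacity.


Total capacity cμ = 5·4.76 = 23.80/hr
ρ = λ/(cμ) = 31.87/23.80 = 1.3391
Stable ⇔ ρ < 1: NO
Spare capacity = cμ − λ = 23.80 − 31.87 = -8.07/hr

Final: ρ = 1.3391; unstable; margin = -8.07/hr


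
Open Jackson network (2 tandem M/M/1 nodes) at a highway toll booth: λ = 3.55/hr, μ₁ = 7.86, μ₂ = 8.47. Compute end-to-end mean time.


Each node sees arrival rate λ = 3.55/hr (tandem ⇒ throughput preserved).
W₁ = 1/(μ₁−λ) = 1/(7.86−3.55) = 0.23202 hr
W₂ = 1/(μ₂−λ) = 1/(8.47−3.55) = 0.20325 hr
W_total = W₁ + W₂ = 0.23202 + 0.20325 = 0.43527 hr

Final: 0.43527 hr


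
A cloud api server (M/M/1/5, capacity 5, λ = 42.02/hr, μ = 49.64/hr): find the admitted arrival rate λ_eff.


ρ = 0.8465; P_K = (1−ρ)ρ^5/(1−ρ^6) = 0.105552
λ_eff = λ(1 − P_K) = 42.02·(1 − 0.105552) = 42.02·0.894448 = 37.5847 /hr

Final: 37.5847 /hr


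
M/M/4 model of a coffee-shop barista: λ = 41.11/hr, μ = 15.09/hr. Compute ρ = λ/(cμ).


ρ = λ/(cμ) = 41.11/(4·15.09) = 41.11/60.36 = 0.6811

Final: 0.6811


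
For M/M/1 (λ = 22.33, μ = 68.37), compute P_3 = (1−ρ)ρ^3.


ρ = 22.33/68.37 = 0.3266
P_n = (1−ρ)·ρ^n = (1 − 0.3266)·0.3266^3 = 0.6734·0.034839 = 0.023461

Final: 0.023461


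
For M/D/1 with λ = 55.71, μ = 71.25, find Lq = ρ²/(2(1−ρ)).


ρ = 55.71/71.25 = 0.7819
M/D/1: Lq = ρ²/(2(1−ρ)) = 0.6114/(2·0.2181) = 1.40152

Final: 1.40152


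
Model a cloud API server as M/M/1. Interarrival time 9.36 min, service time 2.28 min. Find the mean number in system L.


λ = 60/9.36 = 6.4103 /hr
μ = 60/2.28 = 26.3158 /hr
ρ = λ/μ = 6.4103/26.3158 = 0.2436
L = ρ/(1−ρ) = 0.2436/0.7564 = 0.3220

Final: 0.3220


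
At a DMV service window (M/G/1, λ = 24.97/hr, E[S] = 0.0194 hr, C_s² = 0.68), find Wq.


ρ = λ·E[S] = 24.97·0.0194 = 0.4844
E[S²] = E[S]²(1+C_s²) = 0.0194²·(1+0.68) = 0.0006323
Wq = λ·E[S²]/(2(1−ρ)) = 24.97·0.0006323/(2·0.5156) = 0.01531 hr

Final: 0.01531 hr


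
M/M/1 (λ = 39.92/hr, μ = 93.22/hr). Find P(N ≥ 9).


ρ = 39.92/93.22 = 0.4282
P(N ≥ n) = ρ^n = 0.4282^9 = 0.0004843

Final: 0.0004843


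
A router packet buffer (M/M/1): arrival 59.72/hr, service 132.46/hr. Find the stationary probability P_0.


ρ = 59.72/132.46 = 0.4509
P_n = (1−ρ)·ρ^n = (1 − 0.4509)·0.4509^0 = 0.5491·1.000000 = 0.549147

Final: 0.549147


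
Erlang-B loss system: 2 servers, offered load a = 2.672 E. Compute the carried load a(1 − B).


B(2,2.672) = 0.492943 (Erlang-B)
Carried load = a(1 − B) = 2.672·(1 − 0.492943) = 2.672·0.507057 = 1.3549 E

Final: 1.3549 Erlangs


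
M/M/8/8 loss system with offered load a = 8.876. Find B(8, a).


B(c,a) = (a^c/c!) / Σ_{k=0}^{c} a^k/k!
a^8/8! = 955.471693
Σ terms (k=0..8): 1.00000 + 8.87600 + 39.39169 + 116.54687 + 258.61751 + 459.09781 + 679.15869 + 861.17322 + 955.47169 = 3379.333499
B = 955.471693/3379.333499 = 0.282740

Final: 0.282740


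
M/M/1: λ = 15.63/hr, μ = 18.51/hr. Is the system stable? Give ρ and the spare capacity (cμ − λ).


Total capacity cμ = 1·18.51 = 18.51/hr
ρ = λ/(cμ) = 15.63/18.51 = 0.8444
Stable ⇔ ρ < 1: YES
Spare capacity = cμ − λ = 18.51 − 15.63 = 2.88/hr

Final: ρ = 0.8444; stable; margin = 2.88/hr


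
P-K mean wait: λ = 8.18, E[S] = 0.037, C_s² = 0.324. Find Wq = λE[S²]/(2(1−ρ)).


ρ = λ·E[S] = 8.18·0.037 = 0.3027
E[S²] = E[S]²(1+C_s²) = 0.037²·(1+0.324) = 0.001813
Wq = λ·E[S²]/(2(1−ρ)) = 8.18·0.001813/(2·0.6973) = 0.01063 hr

Final: 0.01063 hr


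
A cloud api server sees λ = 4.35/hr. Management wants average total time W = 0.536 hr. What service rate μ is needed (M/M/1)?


W = 1/(μ−λ) ⇒ μ − λ = 1/W = 1/0.536 = 1.8657
μ = λ + 1/W = 4.35 + 1.8657 = 6.2157 per hr

Final: 6.2157 /hr


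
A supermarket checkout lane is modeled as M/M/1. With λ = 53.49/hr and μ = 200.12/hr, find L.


ρ = λ/μ = 53.49/200.12 = 0.2673
L = ρ/(1−ρ) = 0.2673/(1 − 0.2673) = 0.2673/0.7327 = 0.3648

Final: 0.3648


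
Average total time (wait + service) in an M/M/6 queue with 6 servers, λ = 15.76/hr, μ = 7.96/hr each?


a = 1.9799; ρ = 0.3300; P₀ = 0.137891
Lq = P₀·a^c·ρ/(c!(1−ρ)²) = 0.008480
Wq = Lq/λ = 0.008480/15.76 = 0.0005381 hr
W = Wq + 1/μ = 0.0005381 + 0.12563 = 0.12617 hr

Final: 0.12617 hr


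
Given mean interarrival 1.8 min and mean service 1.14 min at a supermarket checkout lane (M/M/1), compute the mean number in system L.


λ = 60/1.8 = 33.3333 /hr
μ = 60/1.14 = 52.6316 /hr
ρ = λ/μ = 33.3333/52.6316 = 0.6333
L = ρ/(1−ρ) = 0.6333/0.3667 = 1.7273

Final: 1.7273


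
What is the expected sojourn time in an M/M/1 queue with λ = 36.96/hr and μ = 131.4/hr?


W = 1/(μ−λ) = 1/(131.4 − 36.96) = 1/94.44 = 0.01059 hr

Final: 0.01059 hr


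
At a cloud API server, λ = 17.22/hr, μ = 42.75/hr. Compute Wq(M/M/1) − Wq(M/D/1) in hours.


ρ = 17.22/42.75 = 0.4028
Wq(M/M/1) = ρ/(μ−λ) = 0.4028/25.53 = 0.01578 hr
Wq(M/D/1) = ρ/(2(μ−λ)) = 0.007889 hr
Savings = 0.01578 − 0.007889 = 0.007889 hr

Final: 0.007889 hr


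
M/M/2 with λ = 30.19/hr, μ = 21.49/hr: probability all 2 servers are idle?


a = λ/μ = 30.19/21.49 = 1.4048; ρ = a/c = 0.7024
Σ_{k=0}^{1} a^k/k! (terms k=0..1) = 1.00000 + 1.40484 = 2.40484
Tail: a^2/(2!(1−ρ)) = 1.97357/(2·0.2976) = 3.31604
P₀ = 1/(2.40484 + 3.31604) = 1/5.72088 = 0.174798

Final: 0.174798


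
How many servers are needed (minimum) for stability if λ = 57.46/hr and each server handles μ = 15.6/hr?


Stability requires cμ > λ ⇔ c > λ/μ.
λ/μ = 57.46/15.6 = 3.6833
Minimum integer c = ⌊3.6833⌋ + 1 = 4
Check: 4·15.6 = 62.40 > 57.46, while 3·15.6 = 46.80 ≤ 57.46

Final: 4 servers


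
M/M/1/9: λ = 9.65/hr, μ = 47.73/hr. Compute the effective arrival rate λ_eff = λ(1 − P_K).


ρ = 0.2022; P_K = (1−ρ)ρ^9/(1−ρ^10) = 0.0000004503
λ_eff = λ(1 − P_K) = 9.65·(1 − 0.0000004503) = 9.65·1.000000 = 9.6500 /hr

Final: 9.6500 /hr


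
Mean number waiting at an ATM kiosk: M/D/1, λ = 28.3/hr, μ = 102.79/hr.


ρ = 28.3/102.79 = 0.2753
M/D/1: Lq = ρ²/(2(1−ρ)) = 0.07580/(2·0.7247) = 0.05230

Final: 0.05230


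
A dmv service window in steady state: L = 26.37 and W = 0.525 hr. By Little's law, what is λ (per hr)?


λ = L/W = 26.37/0.525 = 50.2286 /hr

Final: 50.2286 /hr


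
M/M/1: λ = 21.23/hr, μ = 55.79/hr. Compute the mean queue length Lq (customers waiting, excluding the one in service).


ρ = 21.23/55.79 = 0.3805
Lq = ρ²/(1−ρ) = 0.1448/0.6195 = 0.2338

Final: 0.2338


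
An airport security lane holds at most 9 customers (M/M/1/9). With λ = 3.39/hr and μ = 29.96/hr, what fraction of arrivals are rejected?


ρ = λ/μ = 3.39/29.96 = 0.1132
P_K = (1−ρ)ρ^K/(1−ρ^(K+1)) = (0.8868·0.000000003040)/(1 − 3.440e-10)
= 0.000000002696/1.000000 = 0.000000002696

Final: 0.000000002696


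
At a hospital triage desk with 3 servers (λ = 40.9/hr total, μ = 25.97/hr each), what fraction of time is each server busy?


ρ = λ/(cμ) = 40.9/(3·25.97) = 40.9/77.91 = 0.5250

Final: 0.5250


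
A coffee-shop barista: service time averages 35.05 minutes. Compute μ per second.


μ = 1/(service time) in consistent units.
1 second = 0.0166667 min, so μ = 0.0166667/35.05 = 0.0004755 per second

Final: 0.0004755 /sec


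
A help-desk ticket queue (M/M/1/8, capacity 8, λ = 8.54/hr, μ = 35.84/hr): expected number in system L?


ρ = 8.54/35.84 = 0.2383
L = ρ[1 − (K+1)ρ^K + Kρ^(K+1)] / [(1−ρ)(1−ρ^(K+1))]
Numerator: 0.2383·(1 − 9·0.00001039 + 8·0.000002476) = 0.238264
Denominator: (0.7617)·(0.999998) = 0.761717
L = 0.238264/0.761717 = 0.3128

Final: 0.3128


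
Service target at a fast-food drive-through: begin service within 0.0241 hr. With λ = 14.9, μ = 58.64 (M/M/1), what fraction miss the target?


ρ = 14.9/58.64 = 0.2541
P(Wq > t) = ρ·e^{−(μ−λ)t} = 0.2541·e^{−1.0541}
= 0.2541·0.348494 = 0.088550

Final: 0.088550


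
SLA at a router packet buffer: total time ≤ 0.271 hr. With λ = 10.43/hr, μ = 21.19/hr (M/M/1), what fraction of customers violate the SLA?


W ~ Exponential(μ−λ) for M/M/1.
μ − λ = 21.19 − 10.43 = 10.7600
P(W > t) = e^{−(μ−λ)t} = e^{−2.9160} = 0.054152

Final: 0.054152


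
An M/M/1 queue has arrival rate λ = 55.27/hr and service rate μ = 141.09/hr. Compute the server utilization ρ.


ρ = λ/μ = 55.27/141.09 = 0.3917

Final: 0.3917


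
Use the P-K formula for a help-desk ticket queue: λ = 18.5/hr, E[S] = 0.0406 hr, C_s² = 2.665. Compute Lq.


ρ = λ·E[S] = 18.5·0.0406 = 0.7511
Lq = ρ²(1+C_s²)/(2(1−ρ)) = 0.5642·(1+2.665)/(2·0.2489)
= 0.5642·3.6650/0.4978 = 4.15350

Final: 4.15350


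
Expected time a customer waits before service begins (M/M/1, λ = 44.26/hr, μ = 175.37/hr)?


ρ = 44.26/175.37 = 0.2524
Wq = ρ/(μ−λ) = 0.2524/(175.37 − 44.26) = 0.2524/131.11 = 0.001925 hr

Final: 0.001925 hr


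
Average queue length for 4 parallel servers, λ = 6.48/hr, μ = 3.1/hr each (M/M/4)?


a = λ/μ = 2.0903; ρ = a/4 = 0.5226
P₀ = 0.118154
Lq = P₀·a^c·ρ / (c!·(1−ρ)²) = 0.118154·19.09208·0.5226/(24·0.22793)
= 0.21550

Final: 0.21550


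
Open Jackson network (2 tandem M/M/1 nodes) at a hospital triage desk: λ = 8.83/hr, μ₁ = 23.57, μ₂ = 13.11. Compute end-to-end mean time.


Each node sees arrival rate λ = 8.83/hr (tandem ⇒ throughput preserved).
W₁ = 1/(μ₁−λ) = 1/(23.57−8.83) = 0.06784 hr
W₂ = 1/(μ₂−λ) = 1/(13.11−8.83) = 0.23364 hr
W_total = W₁ + W₂ = 0.06784 + 0.23364 = 0.30149 hr

Final: 0.30149 hr


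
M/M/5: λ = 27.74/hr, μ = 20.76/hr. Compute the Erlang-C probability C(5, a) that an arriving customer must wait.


a = λ/μ = 1.3362; ρ = a/5 = 0.2672
P₀ = 0.262613 (from M/M/c formula)
C(c,a) = [a^c/(c!(1−ρ))]·P₀ = [4.25986/(120·0.7328)]·0.262613
= 0.04845·0.262613 = 0.012722

Final: 0.012722


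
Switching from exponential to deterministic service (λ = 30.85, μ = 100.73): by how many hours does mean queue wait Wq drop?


ρ = 30.85/100.73 = 0.3063
Wq(M/M/1) = ρ/(μ−λ) = 0.3063/69.88 = 0.004383 hr
Wq(M/D/1) = ρ/(2(μ−λ)) = 0.002191 hr
Savings = 0.004383 − 0.002191 = 0.002191 hr

Final: 0.002191 hr


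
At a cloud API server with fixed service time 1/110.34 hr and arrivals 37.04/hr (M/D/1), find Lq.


ρ = 37.04/110.34 = 0.3357
M/D/1: Lq = ρ²/(2(1−ρ)) = 0.1127/(2·0.6643) = 0.08482

Final: 0.08482


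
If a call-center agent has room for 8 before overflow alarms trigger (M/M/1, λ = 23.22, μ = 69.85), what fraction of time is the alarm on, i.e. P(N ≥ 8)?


ρ = 23.22/69.85 = 0.3324
P(N ≥ n) = ρ^n = 0.3324^8 = 0.0001491

Final: 0.0001491


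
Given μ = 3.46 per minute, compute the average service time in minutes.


Mean service time = 1/μ = 1/3.46 minute = 0.28902 minute
In minutes: 0.28902 × 1 = 0.2890 min

Final: 0.2890 min


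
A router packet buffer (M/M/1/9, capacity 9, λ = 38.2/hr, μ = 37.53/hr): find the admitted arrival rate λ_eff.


ρ = 1.0179; P_K = (1−ρ)ρ^9/(1−ρ^10) = 0.108149
λ_eff = λ(1 − P_K) = 38.2·(1 − 0.108149) = 38.2·0.891851 = 34.0687 /hr

Final: 34.0687 /hr


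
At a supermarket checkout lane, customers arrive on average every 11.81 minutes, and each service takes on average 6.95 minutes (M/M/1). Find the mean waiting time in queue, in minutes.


λ = 60/11.81 = 5.0804 /hr
μ = 60/6.95 = 8.6331 /hr
ρ = λ/μ = 5.0804/8.6331 = 0.5885
Wq = ρ/(μ−λ) = 0.5885/(8.6331−5.0804) = 0.16565 hr
In minutes: 0.16565·60 = 9.939 min

Final: 9.939 min


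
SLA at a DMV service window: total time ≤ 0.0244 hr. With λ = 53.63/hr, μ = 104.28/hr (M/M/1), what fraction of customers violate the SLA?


W ~ Exponential(μ−λ) for M/M/1.
μ − λ = 104.28 − 53.63 = 50.6500
P(W > t) = e^{−(μ−λ)t} = e^{−1.2359} = 0.290585

Final: 0.290585


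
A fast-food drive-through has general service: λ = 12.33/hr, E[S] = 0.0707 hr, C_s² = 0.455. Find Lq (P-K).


ρ = λ·E[S] = 12.33·0.0707 = 0.8717
Lq = ρ²(1+C_s²)/(2(1−ρ)) = 0.7599·(1+0.455)/(2·0.1283)
= 0.7599·1.4550/0.2565 = 4.30999

Final: 4.30999


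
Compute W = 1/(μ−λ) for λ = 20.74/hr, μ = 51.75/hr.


W = 1/(μ−λ) = 1/(51.75 − 20.74) = 1/31.01 = 0.03225 hr

Final: 0.03225 hr


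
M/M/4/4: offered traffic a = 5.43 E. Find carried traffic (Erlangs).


B(4,5.43) = 0.430822 (Erlang-B)
Carried load = a(1 − B) = 5.43·(1 − 0.430822) = 5.43·0.569178 = 3.0906 E

Final: 3.0906 Erlangs


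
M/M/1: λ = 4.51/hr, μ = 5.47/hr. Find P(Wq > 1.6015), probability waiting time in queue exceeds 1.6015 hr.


ρ = 4.51/5.47 = 0.8245
P(Wq > t) = ρ·e^{−(μ−λ)t} = 0.8245·e^{−1.5374}
= 0.8245·0.214931 = 0.177210

Final: 0.177210


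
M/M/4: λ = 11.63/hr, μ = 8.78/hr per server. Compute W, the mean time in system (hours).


a = 1.3246; ρ = 0.3312; P₀ = 0.264479
Lq = P₀·a^c·ρ/(c!(1−ρ)²) = 0.02511
Wq = Lq/λ = 0.02511/11.63 = 0.002159 hr
W = Wq + 1/μ = 0.002159 + 0.11390 = 0.11605 hr

Final: 0.11605 hr


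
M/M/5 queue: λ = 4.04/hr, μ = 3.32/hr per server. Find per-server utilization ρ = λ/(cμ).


ρ = λ/(cμ) = 4.04/(5·3.32) = 4.04/16.60 = 0.2434

Final: 0.2434


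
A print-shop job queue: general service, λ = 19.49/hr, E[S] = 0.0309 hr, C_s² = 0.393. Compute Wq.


ρ = λ·E[S] = 19.49·0.0309 = 0.6022
E[S²] = E[S]²(1+C_s²) = 0.0309²·(1+0.393) = 0.001330
Wq = λ·E[S²]/(2(1−ρ)) = 19.49·0.001330/(2·0.3978) = 0.03259 hr

Final: 0.03259 hr


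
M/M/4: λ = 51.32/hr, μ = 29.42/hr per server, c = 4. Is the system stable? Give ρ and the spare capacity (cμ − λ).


Total capacity cμ = 4·29.42 = 117.68/hr
ρ = λ/(cμ) = 51.32/117.68 = 0.4361
Stable ⇔ ρ < 1: YES
Spare capacity = cμ − λ = 117.68 − 51.32 = 66.36/hr

Final: ρ = 0.4361; stable; margin = 66.36/hr


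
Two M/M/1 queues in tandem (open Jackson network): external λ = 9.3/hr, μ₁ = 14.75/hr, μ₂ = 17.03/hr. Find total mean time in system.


Each node sees arrival rate λ = 9.3/hr (tandem ⇒ throughput preserved).
W₁ = 1/(μ₁−λ) = 1/(14.75−9.3) = 0.18349 hr
W₂ = 1/(μ₂−λ) = 1/(17.03−9.3) = 0.12937 hr
W_total = W₁ + W₂ = 0.18349 + 0.12937 = 0.31285 hr

Final: 0.31285 hr


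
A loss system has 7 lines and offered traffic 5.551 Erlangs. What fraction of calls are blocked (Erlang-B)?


B(c,a) = (a^c/c!) / Σ_{k=0}^{c} a^k/k!
a^7/7! = 32.223155
Σ terms (k=0..7): 1.00000 + 5.55100 + 15.40680 + 28.50772 + 39.56158 + 43.92127 + 40.63450 + 32.22315 = 206.806020
B = 32.223155/206.806020 = 0.155813

Final: 0.155813


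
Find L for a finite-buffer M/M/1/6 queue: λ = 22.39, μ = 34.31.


ρ = 22.39/34.31 = 0.6526
L = ρ[1 − (K+1)ρ^K + Kρ^(K+1)] / [(1−ρ)(1−ρ^(K+1))]
Numerator: 0.6526·(1 − 7·0.077233 + 6·0.050400) = 0.497118
Denominator: (0.3474)·(0.949600) = 0.329910
L = 0.497118/0.329910 = 1.5068

Final: 1.5068


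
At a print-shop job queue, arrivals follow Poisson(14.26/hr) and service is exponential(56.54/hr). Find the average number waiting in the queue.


ρ = 14.26/56.54 = 0.2522
Lq = ρ²/(1−ρ) = 0.06361/0.7478 = 0.08506

Final: 0.08506


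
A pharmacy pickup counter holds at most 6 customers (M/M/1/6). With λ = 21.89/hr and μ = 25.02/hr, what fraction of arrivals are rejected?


ρ = λ/μ = 21.89/25.02 = 0.8749
P_K = (1−ρ)ρ^K/(1−ρ^(K+1)) = (0.1251·0.448488)/(1 − 0.392382)
= 0.056106/0.607618 = 0.092337

Final: 0.092337


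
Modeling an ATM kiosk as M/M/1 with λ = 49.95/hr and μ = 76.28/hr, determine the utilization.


ρ = λ/μ = 49.95/76.28 = 0.6548

Final: 0.6548


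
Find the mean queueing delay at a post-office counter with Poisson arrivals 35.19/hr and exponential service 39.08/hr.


ρ = 35.19/39.08 = 0.9005
Wq = ρ/(μ−λ) = 0.9005/(39.08 − 35.19) = 0.9005/3.89 = 0.2315 hr

Final: 0.2315 hr


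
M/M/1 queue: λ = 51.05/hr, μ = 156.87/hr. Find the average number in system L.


ρ = λ/μ = 51.05/156.87 = 0.3254
L = ρ/(1−ρ) = 0.3254/(1 − 0.3254) = 0.3254/0.6746 = 0.4824

Final: 0.4824


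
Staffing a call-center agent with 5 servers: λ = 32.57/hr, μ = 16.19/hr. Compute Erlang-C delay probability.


a = λ/μ = 2.0117; ρ = a/5 = 0.4023
P₀ = 0.132730 (from M/M/c formula)
C(c,a) = [a^c/(c!(1−ρ))]·P₀ = [32.94993/(120·0.5977)]·0.132730
= 0.45944·0.132730 = 0.060981

Final: 0.060981


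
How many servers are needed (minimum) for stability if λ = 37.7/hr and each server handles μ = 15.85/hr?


Stability requires cμ > λ ⇔ c > λ/μ.
λ/μ = 37.7/15.85 = 2.3785
Minimum integer c = ⌊2.3785⌋ + 1 = 3
Check: 3·15.85 = 47.55 > 37.7, while 2·15.85 = 31.70 ≤ 37.7

Final: 3 servers


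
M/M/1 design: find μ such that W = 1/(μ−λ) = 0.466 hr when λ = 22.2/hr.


W = 1/(μ−λ) ⇒ μ − λ = 1/W = 1/0.466 = 2.1459
μ = λ + 1/W = 22.2 + 2.1459 = 24.3459 per hr

Final: 24.3459 /hr


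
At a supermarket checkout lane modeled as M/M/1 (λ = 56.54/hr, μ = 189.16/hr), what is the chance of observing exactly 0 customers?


ρ = 56.54/189.16 = 0.2989
P_n = (1−ρ)·ρ^n = (1 − 0.2989)·0.2989^0 = 0.7011·1.000000 = 0.701100

Final: 0.701100


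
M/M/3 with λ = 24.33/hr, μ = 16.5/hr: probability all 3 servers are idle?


a = λ/μ = 24.33/16.5 = 1.4745; ρ = a/c = 0.4915
Σ_{k=0}^{2} a^k/k! (terms k=0..2) = 1.00000 + 1.47455 + 1.08714 = 3.56169
Tail: a^3/(3!(1−ρ)) = 3.20608/(6·0.5085) = 1.05086
P₀ = 1/(3.56169 + 1.05086) = 1/4.61255 = 0.216800

Final: 0.216800


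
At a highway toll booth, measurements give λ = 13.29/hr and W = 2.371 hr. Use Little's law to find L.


L = λW = 13.29·2.371 = 31.5106

Final: 31.5106


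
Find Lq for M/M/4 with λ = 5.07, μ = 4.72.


a = λ/μ = 1.0742; ρ = a/4 = 0.2685
P₀ = 0.340896
Lq = P₀·a^c·ρ / (c!·(1−ρ)²) = 0.340896·1.33126·0.2685/(24·0.53504)
= 0.009491

Final: 0.009491


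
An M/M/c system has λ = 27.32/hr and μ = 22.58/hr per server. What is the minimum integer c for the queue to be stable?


Stability requires cμ > λ ⇔ c > λ/μ.
λ/μ = 27.32/22.58 = 1.2099
Minimum integer c = ⌊1.2099⌋ + 1 = 2
Check: 2·22.58 = 45.16 > 27.32, while 1·22.58 = 22.58 ≤ 27.32

Final: 2 servers


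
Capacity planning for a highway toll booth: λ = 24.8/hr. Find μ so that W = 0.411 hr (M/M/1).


W = 1/(μ−λ) ⇒ μ − λ = 1/W = 1/0.411 = 2.4331
μ = λ + 1/W = 24.8 + 2.4331 = 27.2331 per hr

Final: 27.2331 /hr


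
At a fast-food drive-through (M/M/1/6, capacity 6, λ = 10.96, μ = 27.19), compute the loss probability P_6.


ρ = λ/μ = 10.96/27.19 = 0.4031
P_K = (1−ρ)ρ^K/(1−ρ^(K+1)) = (0.5969·0.004290)/(1 − 0.001729)
= 0.002560/0.998271 = 0.002565

Final: 0.002565


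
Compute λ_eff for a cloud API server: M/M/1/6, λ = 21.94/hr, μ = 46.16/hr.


ρ = 0.4753; P_K = (1−ρ)ρ^6/(1−ρ^7) = 0.006083
λ_eff = λ(1 − P_K) = 21.94·(1 − 0.006083) = 21.94·0.993917 = 21.8065 /hr

Final: 21.8065 /hr


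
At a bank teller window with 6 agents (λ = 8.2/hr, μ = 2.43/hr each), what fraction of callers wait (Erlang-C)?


a = λ/μ = 3.3745; ρ = a/6 = 0.5624
P₀ = 0.033104 (from M/M/c formula)
C(c,a) = [a^c/(c!(1−ρ))]·P₀ = [1476.54087/(720·0.4376)]·0.033104
= 4.68651·0.033104 = 0.155141

Final: 0.155141


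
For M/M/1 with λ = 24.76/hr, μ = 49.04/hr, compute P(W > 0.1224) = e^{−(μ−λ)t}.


W ~ Exponential(μ−λ) for M/M/1.
μ − λ = 49.04 − 24.76 = 24.2800
P(W > t) = e^{−(μ−λ)t} = e^{−2.9719} = 0.051207

Final: 0.051207


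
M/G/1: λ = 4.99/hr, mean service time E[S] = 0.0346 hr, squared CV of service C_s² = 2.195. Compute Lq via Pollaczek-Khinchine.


ρ = λ·E[S] = 4.99·0.0346 = 0.1727
Lq = ρ²(1+C_s²)/(2(1−ρ)) = 0.02981·(1+2.195)/(2·0.8273)
= 0.02981·3.1950/1.6547 = 0.05756

Final: 0.05756


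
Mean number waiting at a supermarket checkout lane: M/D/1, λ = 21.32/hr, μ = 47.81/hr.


ρ = 21.32/47.81 = 0.4459
M/D/1: Lq = ρ²/(2(1−ρ)) = 0.1989/(2·0.5541) = 0.17945

Final: 0.17945


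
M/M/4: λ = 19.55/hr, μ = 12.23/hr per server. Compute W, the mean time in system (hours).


a = 1.5985; ρ = 0.3996; P₀ = 0.199596
Lq = P₀·a^c·ρ/(c!(1−ρ)²) = 0.06021
Wq = Lq/λ = 0.06021/19.55 = 0.003080 hr
W = Wq + 1/μ = 0.003080 + 0.08177 = 0.08485 hr

Final: 0.08485 hr


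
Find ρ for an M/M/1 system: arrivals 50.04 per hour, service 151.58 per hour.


ρ = λ/μ = 50.04/151.58 = 0.3301

Final: 0.3301


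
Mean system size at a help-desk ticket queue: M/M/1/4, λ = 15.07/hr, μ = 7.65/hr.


ρ = 15.07/7.65 = 1.9699
L = ρ[1 − (K+1)ρ^K + Kρ^(K+1)] / [(1−ρ)(1−ρ^(K+1))]
Numerator: 1.9699·(1 − 5·15.059386 + 4·29.666006) = 87.400277
Denominator: (-0.9699)·(-28.666006) = 27.804153
L = 87.400277/27.804153 = 3.1434

Final: 3.1434


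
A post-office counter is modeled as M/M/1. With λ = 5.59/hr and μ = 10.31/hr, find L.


ρ = λ/μ = 5.59/10.31 = 0.5422
L = ρ/(1−ρ) = 0.5422/(1 − 0.5422) = 0.5422/0.4578 = 1.1843

Final: 1.1843


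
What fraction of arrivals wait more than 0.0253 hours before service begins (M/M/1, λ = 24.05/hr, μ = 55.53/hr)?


ρ = 24.05/55.53 = 0.4331
P(Wq > t) = ρ·e^{−(μ−λ)t} = 0.4331·e^{−0.7964}
= 0.4331·0.450930 = 0.195297

Final: 0.195297


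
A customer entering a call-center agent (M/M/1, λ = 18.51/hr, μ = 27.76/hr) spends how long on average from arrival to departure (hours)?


W = 1/(μ−λ) = 1/(27.76 − 18.51) = 1/9.25 = 0.1081 hr

Final: 0.1081 hr


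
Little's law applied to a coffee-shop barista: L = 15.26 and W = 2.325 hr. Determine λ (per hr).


λ = L/W = 15.26/2.325 = 6.5634 /hr

Final: 6.5634 /hr


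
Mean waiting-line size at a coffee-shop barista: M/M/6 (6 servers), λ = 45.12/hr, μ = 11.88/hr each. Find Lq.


a = λ/μ = 3.7980; ρ = a/6 = 0.6330
P₀ = 0.020940
Lq = P₀·a^c·ρ / (c!·(1−ρ)²) = 0.020940·3001.34488·0.6330/(720·0.13469)
= 0.41023

Final: 0.41023


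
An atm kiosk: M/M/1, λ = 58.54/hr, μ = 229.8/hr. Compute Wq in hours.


ρ = 58.54/229.8 = 0.2547
Wq = ρ/(μ−λ) = 0.2547/(229.8 − 58.54) = 0.2547/171.26 = 0.001487 hr

Final: 0.001487 hr


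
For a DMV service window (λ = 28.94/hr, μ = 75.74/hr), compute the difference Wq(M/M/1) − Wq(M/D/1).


ρ = 28.94/75.74 = 0.3821
Wq(M/M/1) = ρ/(μ−λ) = 0.3821/46.80 = 0.008164 hr
Wq(M/D/1) = ρ/(2(μ−λ)) = 0.004082 hr
Savings = 0.008164 − 0.004082 = 0.004082 hr

Final: 0.004082 hr


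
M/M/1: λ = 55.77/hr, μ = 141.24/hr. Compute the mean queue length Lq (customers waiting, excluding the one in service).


ρ = 55.77/141.24 = 0.3949
Lq = ρ²/(1−ρ) = 0.1559/0.6051 = 0.2576

Final: 0.2576


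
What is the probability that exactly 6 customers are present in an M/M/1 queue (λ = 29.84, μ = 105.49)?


ρ = 29.84/105.49 = 0.2829
P_n = (1−ρ)·ρ^n = (1 − 0.2829)·0.2829^6 = 0.7171·0.0005123 = 0.0003674

Final: 0.0003674


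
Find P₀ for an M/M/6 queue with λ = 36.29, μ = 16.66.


a = λ/μ = 36.29/16.66 = 2.1783; ρ = a/c = 0.3630
Σ_{k=0}^{5} a^k/k! (terms k=0..5) = 1.00000 + 2.17827 + 2.37243 + 1.72260 + 0.93807 + 0.40868 = 8.62005
Tail: a^6/(6!(1−ρ)) = 106.82474/(720·0.6370) = 0.23293
P₀ = 1/(8.62005 + 0.23293) = 1/8.85299 = 0.112956

Final: 0.112956


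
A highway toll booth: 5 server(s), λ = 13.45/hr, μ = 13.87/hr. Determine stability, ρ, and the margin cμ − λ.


Total capacity cμ = 5·13.87 = 69.35/hr
ρ = λ/(cμ) = 13.45/69.35 = 0.1939
Stable ⇔ ρ < 1: YES
Spare capacity = cμ − λ = 69.35 − 13.45 = 55.90/hr

Final: ρ = 0.1939; stable; margin = 55.90/hr


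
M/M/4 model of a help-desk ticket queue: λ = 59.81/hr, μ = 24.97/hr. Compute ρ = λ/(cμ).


ρ = λ/(cμ) = 59.81/(4·24.97) = 59.81/99.88 = 0.5988

Final: 0.5988


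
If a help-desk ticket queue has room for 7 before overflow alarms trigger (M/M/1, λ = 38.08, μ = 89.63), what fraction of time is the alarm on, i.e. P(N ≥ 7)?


ρ = 38.08/89.63 = 0.4249
P(N ≥ n) = ρ^n = 0.4249^7 = 0.002499

Final: 0.002499


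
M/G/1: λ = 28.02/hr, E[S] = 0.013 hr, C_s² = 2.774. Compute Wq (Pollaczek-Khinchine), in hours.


ρ = λ·E[S] = 28.02·0.013 = 0.3643
E[S²] = E[S]²(1+C_s²) = 0.013²·(1+2.774) = 0.0006378
Wq = λ·E[S²]/(2(1−ρ)) = 28.02·0.0006378/(2·0.6357) = 0.01406 hr

Final: 0.01406 hr


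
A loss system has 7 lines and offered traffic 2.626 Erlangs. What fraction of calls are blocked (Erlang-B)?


B(c,a) = (a^c/c!) / Σ_{k=0}^{c} a^k/k!
a^7/7! = 0.170857
Σ terms (k=0..7): 1.00000 + 2.62600 + 3.44794 + 3.01810 + 1.98138 + 1.04062 + 0.45544 + 0.17086 = 13.740335
B = 0.170857/13.740335 = 0.012435

Final: 0.012435


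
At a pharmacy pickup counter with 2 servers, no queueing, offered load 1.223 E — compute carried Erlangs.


B(2,1.223) = 0.251733 (Erlang-B)
Carried load = a(1 − B) = 1.223·(1 − 0.251733) = 1.223·0.748267 = 0.9151 E

Final: 0.9151 Erlangs


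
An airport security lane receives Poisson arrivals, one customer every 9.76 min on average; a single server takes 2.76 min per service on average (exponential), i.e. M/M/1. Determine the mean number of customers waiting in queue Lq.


λ = 60/9.76 = 6.1475 /hr
μ = 60/2.76 = 21.7391 /hr
ρ = λ/μ = 6.1475/21.7391 = 0.2828
Lq = ρ²/(1−ρ) = 0.07997/0.7172 = 0.1115

Final: 0.1115


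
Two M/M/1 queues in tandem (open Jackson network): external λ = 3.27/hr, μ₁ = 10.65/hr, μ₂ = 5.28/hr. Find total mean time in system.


Each node sees arrival rate λ = 3.27/hr (tandem ⇒ throughput preserved).
W₁ = 1/(μ₁−λ) = 1/(10.65−3.27) = 0.13550 hr
W₂ = 1/(μ₂−λ) = 1/(5.28−3.27) = 0.49751 hr
W_total = W₁ + W₂ = 0.13550 + 0.49751 = 0.63301 hr

Final: 0.63301 hr


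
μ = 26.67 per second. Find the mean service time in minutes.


Mean service time = 1/μ = 1/26.67 second = 0.03750 second
In minutes: 0.03750 × 0.0166667 = 0.0006249 min

Final: 0.0006249 min


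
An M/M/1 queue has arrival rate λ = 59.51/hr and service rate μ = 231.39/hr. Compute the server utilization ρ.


ρ = λ/μ = 59.51/231.39 = 0.2572

Final: 0.2572


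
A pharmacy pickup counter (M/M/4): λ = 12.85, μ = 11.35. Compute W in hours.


a = 1.1322; ρ = 0.2830; P₀ = 0.321502
Lq = P₀·a^c·ρ/(c!(1−ρ)²) = 0.01212
Wq = Lq/λ = 0.01212/12.85 = 0.0009431 hr
W = Wq + 1/μ = 0.0009431 + 0.08811 = 0.08905 hr

Final: 0.08905 hr


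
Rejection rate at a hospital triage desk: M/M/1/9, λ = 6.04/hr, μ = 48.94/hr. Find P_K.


ρ = λ/μ = 6.04/48.94 = 0.1234
P_K = (1−ρ)ρ^K/(1−ρ^(K+1)) = (0.8766·0.000000006643)/(1 − 8.198e-10)
= 0.000000005823/1.000000 = 0.000000005823

Final: 0.000000005823


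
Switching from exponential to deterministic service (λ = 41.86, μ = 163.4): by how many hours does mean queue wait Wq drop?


ρ = 41.86/163.4 = 0.2562
Wq(M/M/1) = ρ/(μ−λ) = 0.2562/121.54 = 0.002108 hr
Wq(M/D/1) = ρ/(2(μ−λ)) = 0.001054 hr
Savings = 0.002108 − 0.001054 = 0.001054 hr

Final: 0.001054 hr


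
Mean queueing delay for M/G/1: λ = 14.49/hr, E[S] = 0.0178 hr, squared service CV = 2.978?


ρ = λ·E[S] = 14.49·0.0178 = 0.2579
E[S²] = E[S]²(1+C_s²) = 0.0178²·(1+2.978) = 0.001260
Wq = λ·E[S²]/(2(1−ρ)) = 14.49·0.001260/(2·0.7421) = 0.01231 hr

Final: 0.01231 hr


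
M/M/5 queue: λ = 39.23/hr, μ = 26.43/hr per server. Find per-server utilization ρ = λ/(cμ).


ρ = λ/(cμ) = 39.23/(5·26.43) = 39.23/132.15 = 0.2969

Final: 0.2969


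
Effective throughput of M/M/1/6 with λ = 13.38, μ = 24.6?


ρ = 0.5439; P_K = (1−ρ)ρ^6/(1−ρ^7) = 0.011977
λ_eff = λ(1 − P_K) = 13.38·(1 − 0.011977) = 13.38·0.988023 = 13.2197 /hr

Final: 13.2197 /hr


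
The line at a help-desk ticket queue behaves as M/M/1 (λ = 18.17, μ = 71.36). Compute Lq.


ρ = 18.17/71.36 = 0.2546
Lq = ρ²/(1−ρ) = 0.06483/0.7454 = 0.08698

Final: 0.08698


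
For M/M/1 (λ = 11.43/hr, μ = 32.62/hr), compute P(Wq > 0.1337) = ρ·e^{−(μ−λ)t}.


ρ = 11.43/32.62 = 0.3504
P(Wq > t) = ρ·e^{−(μ−λ)t} = 0.3504·e^{−2.8331}
= 0.3504·0.058830 = 0.020614

Final: 0.020614


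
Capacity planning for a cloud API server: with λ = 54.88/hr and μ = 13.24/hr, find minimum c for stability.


Stability requires cμ > λ ⇔ c > λ/μ.
λ/μ = 54.88/13.24 = 4.1450
Minimum integer c = ⌊4.1450⌋ + 1 = 5
Check: 5·13.24 = 66.20 > 54.88, while 4·13.24 = 52.96 ≤ 54.88

Final: 5 servers


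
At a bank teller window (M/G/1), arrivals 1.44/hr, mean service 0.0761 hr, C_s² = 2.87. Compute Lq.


ρ = λ·E[S] = 1.44·0.0761 = 0.1096
Lq = ρ²(1+C_s²)/(2(1−ρ)) = 0.01201·(1+2.87)/(2·0.8904)
= 0.01201·3.8700/1.7808 = 0.02610

Final: 0.02610


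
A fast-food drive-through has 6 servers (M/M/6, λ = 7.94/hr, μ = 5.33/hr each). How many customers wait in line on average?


a = λ/μ = 1.4897; ρ = a/6 = 0.2483
P₀ = 0.225390
Lq = P₀·a^c·ρ / (c!·(1−ρ)²) = 0.225390·10.92848·0.2483/(720·0.56508)
= 0.001503

Final: 0.001503


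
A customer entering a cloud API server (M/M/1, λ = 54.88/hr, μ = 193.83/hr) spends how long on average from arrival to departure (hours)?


W = 1/(μ−λ) = 1/(193.83 − 54.88) = 1/138.95 = 0.007197 hr

Final: 0.007197 hr


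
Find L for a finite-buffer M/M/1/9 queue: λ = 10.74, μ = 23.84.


ρ = 10.74/23.84 = 0.4505
L = ρ[1 − (K+1)ρ^K + Kρ^(K+1)] / [(1−ρ)(1−ρ^(K+1))]
Numerator: 0.4505·(1 − 10·0.0007643 + 9·0.0003443) = 0.448456
Denominator: (0.5495)·(0.999656) = 0.549307
L = 0.448456/0.549307 = 0.8164

Final: 0.8164


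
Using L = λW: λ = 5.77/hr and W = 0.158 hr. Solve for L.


L = λW = 5.77·0.158 = 0.9117

Final: 0.9117


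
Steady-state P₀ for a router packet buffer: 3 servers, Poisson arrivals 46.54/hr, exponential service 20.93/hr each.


a = λ/μ = 46.54/20.93 = 2.2236; ρ = a/c = 0.7412
Σ_{k=0}^{2} a^k/k! (terms k=0..2) = 1.00000 + 2.22360 + 2.47220 = 5.69581
Tail: a^3/(3!(1−ρ)) = 10.99440/(6·0.2588) = 7.08039
P₀ = 1/(5.69581 + 7.08039) = 1/12.77620 = 0.078271

Final: 0.078271


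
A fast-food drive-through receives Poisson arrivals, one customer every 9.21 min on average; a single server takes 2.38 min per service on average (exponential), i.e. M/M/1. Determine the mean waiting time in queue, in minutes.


λ = 60/9.21 = 6.5147 /hr
μ = 60/2.38 = 25.2101 /hr
ρ = λ/μ = 6.5147/25.2101 = 0.2584
Wq = ρ/(μ−λ) = 0.2584/(25.2101−6.5147) = 0.01382 hr
In minutes: 0.01382·60 = 0.8293 min

Final: 0.8293 min


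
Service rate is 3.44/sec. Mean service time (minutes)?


Mean service time = 1/μ = 1/3.44 second = 0.29070 second
In minutes: 0.29070 × 0.0166667 = 0.004845 min

Final: 0.004845 min


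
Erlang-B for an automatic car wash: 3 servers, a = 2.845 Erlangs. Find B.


B(c,a) = (a^c/c!) / Σ_{k=0}^{c} a^k/k!
a^3/3! = 3.837917
Σ terms (k=0..3): 1.00000 + 2.84500 + 4.04701 + 3.83792 = 11.729929
B = 3.837917/11.729929 = 0.327190

Final: 0.327190


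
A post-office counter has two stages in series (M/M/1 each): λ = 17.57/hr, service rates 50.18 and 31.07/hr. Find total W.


Each node sees arrival rate λ = 17.57/hr (tandem ⇒ throughput preserved).
W₁ = 1/(μ₁−λ) = 1/(50.18−17.57) = 0.03067 hr
W₂ = 1/(μ₂−λ) = 1/(31.07−17.57) = 0.07407 hr
W_total = W₁ + W₂ = 0.03067 + 0.07407 = 0.10474 hr

Final: 0.10474 hr


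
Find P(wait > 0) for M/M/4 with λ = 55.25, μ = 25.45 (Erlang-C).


a = λ/μ = 2.1709; ρ = a/4 = 0.5427
P₀ = 0.108032 (from M/M/c formula)
C(c,a) = [a^c/(c!(1−ρ))]·P₀ = [22.21150/(24·0.4573)]·0.108032
= 2.02393·0.108032 = 0.218649

Final: 0.218649


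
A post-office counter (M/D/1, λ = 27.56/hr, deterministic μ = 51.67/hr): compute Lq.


ρ = 27.56/51.67 = 0.5334
M/D/1: Lq = ρ²/(2(1−ρ)) = 0.2845/(2·0.4666) = 0.30485

Final: 0.30485


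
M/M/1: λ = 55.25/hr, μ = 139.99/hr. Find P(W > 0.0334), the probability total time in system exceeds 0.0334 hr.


W ~ Exponential(μ−λ) for M/M/1.
μ − λ = 139.99 − 55.25 = 84.7400
P(W > t) = e^{−(μ−λ)t} = e^{−2.8303} = 0.058994

Final: 0.058994


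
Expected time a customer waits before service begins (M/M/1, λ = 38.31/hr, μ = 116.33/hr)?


ρ = 38.31/116.33 = 0.3293
Wq = ρ/(μ−λ) = 0.3293/(116.33 − 38.31) = 0.3293/78.02 = 0.004221 hr

Final: 0.004221 hr


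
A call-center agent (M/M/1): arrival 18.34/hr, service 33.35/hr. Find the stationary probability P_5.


ρ = 18.34/33.35 = 0.5499
P_n = (1−ρ)·ρ^n = (1 − 0.5499)·0.5499^5 = 0.4501·0.050294 = 0.022636

Final: 0.022636


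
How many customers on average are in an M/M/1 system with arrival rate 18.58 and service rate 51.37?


ρ = λ/μ = 18.58/51.37 = 0.3617
L = ρ/(1−ρ) = 0.3617/(1 − 0.3617) = 0.3617/0.6383 = 0.5666

Final: 0.5666


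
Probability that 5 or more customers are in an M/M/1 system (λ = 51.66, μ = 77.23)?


ρ = 51.66/77.23 = 0.6689
P(N ≥ n) = ρ^n = 0.6689^5 = 0.133919

Final: 0.133919


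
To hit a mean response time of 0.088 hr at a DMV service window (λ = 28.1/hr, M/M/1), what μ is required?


W = 1/(μ−λ) ⇒ μ − λ = 1/W = 1/0.088 = 11.3636
μ = λ + 1/W = 28.1 + 11.3636 = 39.4636 per hr

Final: 39.4636 /hr


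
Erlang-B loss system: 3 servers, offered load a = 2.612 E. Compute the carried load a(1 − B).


B(3,2.612) = 0.297206 (Erlang-B)
Carried load = a(1 − B) = 2.612·(1 − 0.297206) = 2.612·0.702794 = 1.8357 E

Final: 1.8357 Erlangs


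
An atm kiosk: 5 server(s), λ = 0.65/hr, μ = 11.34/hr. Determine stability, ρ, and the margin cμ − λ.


Total capacity cμ = 5·11.34 = 56.70/hr
ρ = λ/(cμ) = 0.65/56.70 = 0.01146
Stable ⇔ ρ < 1: YES
Spare capacity = cμ − λ = 56.70 − 0.65 = 56.05/hr

Final: ρ = 0.01146; stable; margin = 56.05/hr


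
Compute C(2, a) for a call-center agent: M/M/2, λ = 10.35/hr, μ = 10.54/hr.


a = λ/μ = 0.9820; ρ = a/2 = 0.4910
P₀ = 0.341394 (from M/M/c formula)
C(c,a) = [a^c/(c!(1−ρ))]·P₀ = [0.96427/(2·0.5090)]·0.341394
= 0.94720·0.341394 = 0.323367

Final: 0.323367


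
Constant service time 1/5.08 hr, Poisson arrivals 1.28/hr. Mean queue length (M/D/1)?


ρ = 1.28/5.08 = 0.2520
M/D/1: Lq = ρ²/(2(1−ρ)) = 0.06349/(2·0.7480) = 0.04244

Final: 0.04244


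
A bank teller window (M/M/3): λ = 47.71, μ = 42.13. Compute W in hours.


a = 1.1324; ρ = 0.3775; P₀ = 0.316207
Lq = P₀·a^c·ρ/(c!(1−ρ)²) = 0.07455
Wq = Lq/λ = 0.07455/47.71 = 0.001563 hr
W = Wq + 1/μ = 0.001563 + 0.02374 = 0.02530 hr

Final: 0.02530 hr


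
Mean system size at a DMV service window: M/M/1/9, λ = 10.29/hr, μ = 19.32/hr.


ρ = 10.29/19.32 = 0.5326
L = ρ[1 − (K+1)ρ^K + Kρ^(K+1)] / [(1−ρ)(1−ρ^(K+1))]
Numerator: 0.5326·(1 − 10·0.003449 + 9·0.001837) = 0.523045
Denominator: (0.4674)·(0.998163) = 0.466533
L = 0.523045/0.466533 = 1.1211

Final: 1.1211
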